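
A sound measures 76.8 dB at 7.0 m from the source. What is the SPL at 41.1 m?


Given values:
  SPL1 = 76.8 dB, r1 = 7.0 m, r2 = 41.1 m
Formula: SPL2 = SPL1 - 20 * log10(r2 / r1)
Compute ratio: r2 / r1 = 41.1 / 7.0 = 5.8714
Compute log10: log10(5.8714) = 0.768742
Compute drop: 20 * 0.768742 = 15.3748
SPL2 = 76.8 - 15.3748 = 61.43

61.43 dB


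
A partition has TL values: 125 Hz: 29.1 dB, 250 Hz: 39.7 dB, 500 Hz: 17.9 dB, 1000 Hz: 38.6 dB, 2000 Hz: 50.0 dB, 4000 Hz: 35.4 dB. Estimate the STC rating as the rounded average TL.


Given TL values at each frequency:
  125 Hz: 29.1 dB
  250 Hz: 39.7 dB
  500 Hz: 17.9 dB
  1000 Hz: 38.6 dB
  2000 Hz: 50.0 dB
  4000 Hz: 35.4 dB
Formula: STC ~ round(average of TL values)
Sum = 29.1 + 39.7 + 17.9 + 38.6 + 50.0 + 35.4 = 210.7
Average = 210.7 / 6 = 35.12
Rounded: 35

35


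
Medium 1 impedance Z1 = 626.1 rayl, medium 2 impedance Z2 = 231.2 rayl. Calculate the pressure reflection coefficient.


Given values:
  Z1 = 626.1 rayl, Z2 = 231.2 rayl
Formula: R = (Z2 - Z1) / (Z2 + Z1)
Numerator: Z2 - Z1 = 231.2 - 626.1 = -394.9
Denominator: Z2 + Z1 = 231.2 + 626.1 = 857.3
R = -394.9 / 857.3 = -0.4606

-0.4606


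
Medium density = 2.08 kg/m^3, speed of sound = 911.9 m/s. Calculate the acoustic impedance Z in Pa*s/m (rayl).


Given values:
  rho = 2.08 kg/m^3
  c = 911.9 m/s
Formula: Z = rho * c
Z = 2.08 * 911.9
Z = 1896.75

1896.75 rayl


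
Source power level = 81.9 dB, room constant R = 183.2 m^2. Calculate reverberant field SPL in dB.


Given values:
  Lw = 81.9 dB, R = 183.2 m^2
Formula: SPL = Lw + 10 * log10(4 / R)
Compute 4 / R = 4 / 183.2 = 0.021834
Compute 10 * log10(0.021834) = -16.6087
SPL = 81.9 + (-16.6087) = 65.29

65.29 dB


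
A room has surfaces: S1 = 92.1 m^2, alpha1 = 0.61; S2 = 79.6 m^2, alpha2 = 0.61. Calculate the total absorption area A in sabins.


Given surfaces:
  Surface 1: 92.1 * 0.61 = 56.181
  Surface 2: 79.6 * 0.61 = 48.556
Formula: A = sum(Si * alpha_i)
A = 56.181 + 48.556
A = 104.74

104.74 sabins


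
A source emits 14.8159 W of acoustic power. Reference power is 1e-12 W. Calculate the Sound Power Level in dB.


Given values:
  W = 14.8159 W
  W_ref = 1e-12 W
Formula: SWL = 10 * log10(W / W_ref)
Compute ratio: W / W_ref = 14815900000000
Compute log10: log10(14815900000000) = 13.170728
Multiply: SWL = 10 * 13.170728 = 131.71

131.71 dB


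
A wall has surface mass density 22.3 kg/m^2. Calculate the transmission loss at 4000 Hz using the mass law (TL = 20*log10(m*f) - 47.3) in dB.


Given values:
  m = 22.3 kg/m^2, f = 4000 Hz
Formula: TL = 20 * log10(m * f) - 47.3
Compute m * f = 22.3 * 4000 = 89200.0
Compute log10(89200.0) = 4.950365
Compute 20 * 4.950365 = 99.0073
TL = 99.0073 - 47.3 = 51.71

51.71 dB


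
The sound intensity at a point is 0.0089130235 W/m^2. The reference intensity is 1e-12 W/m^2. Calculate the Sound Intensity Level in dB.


Given values:
  I = 0.0089130235 W/m^2
  I_ref = 1e-12 W/m^2
Formula: SIL = 10 * log10(I / I_ref)
Compute ratio: I / I_ref = 8913023500
Compute log10: log10(8913023500) = 9.950025
Multiply: SIL = 10 * 9.950025 = 99.5

99.5 dB


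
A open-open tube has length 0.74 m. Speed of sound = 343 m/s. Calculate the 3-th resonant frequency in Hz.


Given values:
  Tube type: open-open, L = 0.74 m, c = 343 m/s, n = 3
Formula: f_n = n * c / (2 * L)
Compute 2 * L = 2 * 0.74 = 1.48
f = 3 * 343 / 1.48
f = 695.27

695.27 Hz


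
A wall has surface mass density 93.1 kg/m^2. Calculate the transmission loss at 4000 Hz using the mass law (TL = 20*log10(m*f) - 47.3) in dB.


Given values:
  m = 93.1 kg/m^2, f = 4000 Hz
Formula: TL = 20 * log10(m * f) - 47.3
Compute m * f = 93.1 * 4000 = 372400.0
Compute log10(372400.0) = 5.57101
Compute 20 * 5.57101 = 111.4202
TL = 111.4202 - 47.3 = 64.12

64.12 dB


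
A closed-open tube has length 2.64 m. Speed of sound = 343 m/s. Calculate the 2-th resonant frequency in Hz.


Given values:
  Tube type: closed-open, L = 2.64 m, c = 343 m/s, n = 2
Formula: f_n = (2n - 1) * c / (4 * L)
Compute 2n - 1 = 2*2 - 1 = 3
Compute 4 * L = 4 * 2.64 = 10.56
f = 3 * 343 / 10.56
f = 97.44

97.44 Hz


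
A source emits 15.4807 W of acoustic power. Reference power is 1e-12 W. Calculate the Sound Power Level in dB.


Given values:
  W = 15.4807 W
  W_ref = 1e-12 W
Formula: SWL = 10 * log10(W / W_ref)
Compute ratio: W / W_ref = 15480700000000
Compute log10: log10(15480700000000) = 13.189791
Multiply: SWL = 10 * 13.189791 = 131.9

131.9 dB


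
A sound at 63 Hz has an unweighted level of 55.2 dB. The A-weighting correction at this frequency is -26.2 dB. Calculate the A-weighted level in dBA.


Given values:
  SPL = 55.2 dB
  A-weighting at 63 Hz = -26.2 dB
Formula: L_A = SPL + A_weight
L_A = 55.2 + (-26.2)
L_A = 29.0

29.0 dBA


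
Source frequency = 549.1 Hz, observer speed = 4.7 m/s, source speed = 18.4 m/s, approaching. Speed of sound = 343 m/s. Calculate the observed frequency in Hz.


Given values:
  f_s = 549.1 Hz, v_o = 4.7 m/s, v_s = 18.4 m/s
  Direction: approaching
Formula: f_o = f_s * (c + v_o) / (c - v_s)
Numerator: c + v_o = 343 + 4.7 = 347.7
Denominator: c - v_s = 343 - 18.4 = 324.6
f_o = 549.1 * 347.7 / 324.6 = 588.18

588.18 Hz


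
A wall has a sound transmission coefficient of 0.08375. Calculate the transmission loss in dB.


Given values:
  tau = 0.08375
Formula: TL = 10 * log10(1 / tau)
Compute 1 / tau = 1 / 0.08375 = 11.9403
Compute log10(11.9403) = 1.077015
TL = 10 * 1.077015 = 10.77

10.77 dB


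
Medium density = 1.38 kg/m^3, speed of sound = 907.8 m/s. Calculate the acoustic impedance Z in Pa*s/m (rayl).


Given values:
  rho = 1.38 kg/m^3
  c = 907.8 m/s
Formula: Z = rho * c
Z = 1.38 * 907.8
Z = 1252.76

1252.76 rayl


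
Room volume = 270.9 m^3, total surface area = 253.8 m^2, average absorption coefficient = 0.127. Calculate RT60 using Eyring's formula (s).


Given values:
  V = 270.9 m^3, S = 253.8 m^2, alpha = 0.127
Formula: RT60 = 0.161 * V / (-S * ln(1 - alpha))
Compute ln(1 - 0.127) = ln(0.873) = -0.13582
Denominator: -253.8 * -0.13582 = 34.4711
Numerator: 0.161 * 270.9 = 43.6149
RT60 = 43.6149 / 34.4711 = 1.265

1.265 s


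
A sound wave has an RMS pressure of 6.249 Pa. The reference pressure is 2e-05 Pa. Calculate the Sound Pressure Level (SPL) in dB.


Given values:
  p = 6.249 Pa
  p_ref = 2e-05 Pa
Formula: SPL = 20 * log10(p / p_ref)
Compute ratio: p / p_ref = 6.249 / 2e-05 = 312450
Compute log10: log10(312450) = 5.494781
Multiply: SPL = 20 * 5.494781 = 109.9

109.9 dB


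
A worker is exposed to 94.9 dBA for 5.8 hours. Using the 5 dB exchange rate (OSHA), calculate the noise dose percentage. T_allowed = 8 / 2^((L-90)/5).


Given values:
  L = 94.9 dBA, T = 5.8 hours
Formula: T_allowed = 8 / 2^((L - 90) / 5)
Compute exponent: (94.9 - 90) / 5 = 0.98
Compute 2^(0.98) = 1.972465
T_allowed = 8 / 1.972465 = 4.055839 hours
Dose = (T / T_allowed) * 100
Dose = (5.8 / 4.055839) * 100 = 143.0

143.0 %


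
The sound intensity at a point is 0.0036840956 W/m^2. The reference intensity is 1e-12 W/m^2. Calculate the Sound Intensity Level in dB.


Given values:
  I = 0.0036840956 W/m^2
  I_ref = 1e-12 W/m^2
Formula: SIL = 10 * log10(I / I_ref)
Compute ratio: I / I_ref = 3684095600
Compute log10: log10(3684095600) = 9.566331
Multiply: SIL = 10 * 9.566331 = 95.66

95.66 dB


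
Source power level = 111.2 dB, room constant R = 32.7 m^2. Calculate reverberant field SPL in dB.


Given values:
  Lw = 111.2 dB, R = 32.7 m^2
Formula: SPL = Lw + 10 * log10(4 / R)
Compute 4 / R = 4 / 32.7 = 0.122324
Compute 10 * log10(0.122324) = -9.1249
SPL = 111.2 + (-9.1249) = 102.08

102.08 dB


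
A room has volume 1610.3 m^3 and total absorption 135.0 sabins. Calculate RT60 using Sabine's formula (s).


Given values:
  V = 1610.3 m^3
  A = 135.0 sabins
Formula: RT60 = 0.161 * V / A
Numerator: 0.161 * 1610.3 = 259.2583
RT60 = 259.2583 / 135.0 = 1.92

1.92 s


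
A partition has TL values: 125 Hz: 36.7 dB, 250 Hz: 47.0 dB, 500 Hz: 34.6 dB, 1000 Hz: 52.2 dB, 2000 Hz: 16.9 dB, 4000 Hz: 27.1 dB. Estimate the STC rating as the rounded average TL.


Given TL values at each frequency:
  125 Hz: 36.7 dB
  250 Hz: 47.0 dB
  500 Hz: 34.6 dB
  1000 Hz: 52.2 dB
  2000 Hz: 16.9 dB
  4000 Hz: 27.1 dB
Formula: STC ~ round(average of TL values)
Sum = 36.7 + 47.0 + 34.6 + 52.2 + 16.9 + 27.1 = 214.5
Average = 214.5 / 6 = 35.75
Rounded: 36

36


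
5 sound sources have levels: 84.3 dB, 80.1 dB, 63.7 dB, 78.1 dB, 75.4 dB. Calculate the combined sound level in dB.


Formula: L_total = 10 * log10( sum(10^(Li/10)) )
  Source 1: 10^(84.3/10) = 269153480.3927
  Source 2: 10^(80.1/10) = 102329299.2281
  Source 3: 10^(63.7/10) = 2344228.8153
  Source 4: 10^(78.1/10) = 64565422.9035
  Source 5: 10^(75.4/10) = 34673685.0453
Sum of linear values = 473066116.3849
L_total = 10 * log10(473066116.3849) = 86.75

86.75 dB


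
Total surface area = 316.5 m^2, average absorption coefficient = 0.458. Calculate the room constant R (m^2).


Given values:
  S = 316.5 m^2, alpha = 0.458
Formula: R = S * alpha / (1 - alpha)
Numerator: 316.5 * 0.458 = 144.957
Denominator: 1 - 0.458 = 0.542
R = 144.957 / 0.542 = 267.45

267.45 m^2


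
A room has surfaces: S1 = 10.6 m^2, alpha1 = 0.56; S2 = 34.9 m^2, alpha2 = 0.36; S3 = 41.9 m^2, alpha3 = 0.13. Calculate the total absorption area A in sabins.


Given surfaces:
  Surface 1: 10.6 * 0.56 = 5.936
  Surface 2: 34.9 * 0.36 = 12.564
  Surface 3: 41.9 * 0.13 = 5.447
Formula: A = sum(Si * alpha_i)
A = 5.936 + 12.564 + 5.447
A = 23.95

23.95 sabins


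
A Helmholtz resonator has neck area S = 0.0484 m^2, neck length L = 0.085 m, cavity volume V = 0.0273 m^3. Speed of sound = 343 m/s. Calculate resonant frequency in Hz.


Given values:
  S = 0.0484 m^2, L = 0.085 m, V = 0.0273 m^3, c = 343 m/s
Formula: f = (c / (2*pi)) * sqrt(S / (V * L))
Compute V * L = 0.0273 * 0.085 = 0.0023205
Compute S / (V * L) = 0.0484 / 0.0023205 = 20.8576
Compute sqrt(20.8576) = 4.567012
Compute c / (2*pi) = 343 / 6.283185 = 54.590148
f = 54.590148 * 4.567012 = 249.31

249.31 Hz


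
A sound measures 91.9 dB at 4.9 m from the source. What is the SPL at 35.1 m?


Given values:
  SPL1 = 91.9 dB, r1 = 4.9 m, r2 = 35.1 m
Formula: SPL2 = SPL1 - 20 * log10(r2 / r1)
Compute ratio: r2 / r1 = 35.1 / 4.9 = 7.1633
Compute log10: log10(7.1633) = 0.855113
Compute drop: 20 * 0.855113 = 17.1023
SPL2 = 91.9 - 17.1023 = 74.8

74.8 dB


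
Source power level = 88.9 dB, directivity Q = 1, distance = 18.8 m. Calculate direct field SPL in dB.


Given values:
  Lw = 88.9 dB, Q = 1, r = 18.8 m
Formula: SPL = Lw + 10 * log10(Q / (4 * pi * r^2))
Compute 4 * pi * r^2 = 4 * pi * 18.8^2 = 4441.458
Compute Q / denom = 1 / 4441.458 = 0.00022515
Compute 10 * log10(0.00022515) = -36.4753
SPL = 88.9 + (-36.4753) = 52.42

52.42 dB


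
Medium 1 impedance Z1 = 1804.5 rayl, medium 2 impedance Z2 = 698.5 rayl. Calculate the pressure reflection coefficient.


Given values:
  Z1 = 1804.5 rayl, Z2 = 698.5 rayl
Formula: R = (Z2 - Z1) / (Z2 + Z1)
Numerator: Z2 - Z1 = 698.5 - 1804.5 = -1106.0
Denominator: Z2 + Z1 = 698.5 + 1804.5 = 2503.0
R = -1106.0 / 2503.0 = -0.4419

-0.4419


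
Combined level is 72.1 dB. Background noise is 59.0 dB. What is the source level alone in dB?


Given values:
  L_total = 72.1 dB, L_bg = 59.0 dB
Formula: L_source = 10 * log10(10^(L_total/10) - 10^(L_bg/10))
Convert to linear:
  10^(72.1/10) = 16218100.9736
  10^(59.0/10) = 794328.2347
Difference: 16218100.9736 - 794328.2347 = 15423772.7389
L_source = 10 * log10(15423772.7389) = 71.88

71.88 dB


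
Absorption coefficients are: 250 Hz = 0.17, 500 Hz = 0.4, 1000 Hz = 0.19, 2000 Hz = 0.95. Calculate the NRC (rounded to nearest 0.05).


Given values:
  a_250 = 0.17, a_500 = 0.4
  a_1000 = 0.19, a_2000 = 0.95
Formula: NRC = (a250 + a500 + a1000 + a2000) / 4
Sum = 0.17 + 0.4 + 0.19 + 0.95 = 1.71
NRC = 1.71 / 4 = 0.4275
Rounded to nearest 0.05: 0.45

0.45


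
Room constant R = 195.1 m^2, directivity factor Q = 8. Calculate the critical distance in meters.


Given values:
  R = 195.1 m^2, Q = 8
Formula: d_c = 0.141 * sqrt(Q * R)
Compute Q * R = 8 * 195.1 = 1560.8
Compute sqrt(1560.8) = 39.507
d_c = 0.141 * 39.507 = 5.57

5.57 m


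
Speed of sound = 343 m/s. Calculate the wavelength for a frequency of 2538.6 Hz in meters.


Given values:
  c = 343 m/s, f = 2538.6 Hz
Formula: lambda = c / f
lambda = 343 / 2538.6
lambda = 0.1351

0.1351 m


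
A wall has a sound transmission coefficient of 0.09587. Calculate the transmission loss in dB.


Given values:
  tau = 0.09587
Formula: TL = 10 * log10(1 / tau)
Compute 1 / tau = 1 / 0.09587 = 10.4308
Compute log10(10.4308) = 1.018318
TL = 10 * 1.018318 = 10.18

10.18 dB


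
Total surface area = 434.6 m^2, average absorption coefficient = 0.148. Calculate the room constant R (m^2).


Given values:
  S = 434.6 m^2, alpha = 0.148
Formula: R = S * alpha / (1 - alpha)
Numerator: 434.6 * 0.148 = 64.3208
Denominator: 1 - 0.148 = 0.852
R = 64.3208 / 0.852 = 75.49

75.49 m^2


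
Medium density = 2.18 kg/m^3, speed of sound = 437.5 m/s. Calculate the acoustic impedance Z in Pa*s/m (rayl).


Given values:
  rho = 2.18 kg/m^3
  c = 437.5 m/s
Formula: Z = rho * c
Z = 2.18 * 437.5
Z = 953.75

953.75 rayl


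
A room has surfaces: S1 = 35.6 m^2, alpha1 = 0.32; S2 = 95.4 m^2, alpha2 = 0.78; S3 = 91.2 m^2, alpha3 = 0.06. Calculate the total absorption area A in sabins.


Given surfaces:
  Surface 1: 35.6 * 0.32 = 11.392
  Surface 2: 95.4 * 0.78 = 74.412
  Surface 3: 91.2 * 0.06 = 5.472
Formula: A = sum(Si * alpha_i)
A = 11.392 + 74.412 + 5.472
A = 91.28

91.28 sabins


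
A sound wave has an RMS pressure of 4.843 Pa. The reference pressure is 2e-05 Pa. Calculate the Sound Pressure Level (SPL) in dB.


Given values:
  p = 4.843 Pa
  p_ref = 2e-05 Pa
Formula: SPL = 20 * log10(p / p_ref)
Compute ratio: p / p_ref = 4.843 / 2e-05 = 242150
Compute log10: log10(242150) = 5.384084
Multiply: SPL = 20 * 5.384084 = 107.68

107.68 dB


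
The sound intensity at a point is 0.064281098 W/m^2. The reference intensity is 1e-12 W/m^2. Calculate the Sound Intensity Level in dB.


Given values:
  I = 0.064281098 W/m^2
  I_ref = 1e-12 W/m^2
Formula: SIL = 10 * log10(I / I_ref)
Compute ratio: I / I_ref = 64281098000
Compute log10: log10(64281098000) = 10.808083
Multiply: SIL = 10 * 10.808083 = 108.08

108.08 dB


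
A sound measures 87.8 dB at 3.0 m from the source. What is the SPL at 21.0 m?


Given values:
  SPL1 = 87.8 dB, r1 = 3.0 m, r2 = 21.0 m
Formula: SPL2 = SPL1 - 20 * log10(r2 / r1)
Compute ratio: r2 / r1 = 21.0 / 3.0 = 7.0
Compute log10: log10(7.0) = 0.845098
Compute drop: 20 * 0.845098 = 16.902
SPL2 = 87.8 - 16.902 = 70.9

70.9 dB


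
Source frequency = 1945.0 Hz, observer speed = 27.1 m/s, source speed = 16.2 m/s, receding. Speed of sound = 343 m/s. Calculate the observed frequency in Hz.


Given values:
  f_s = 1945.0 Hz, v_o = 27.1 m/s, v_s = 16.2 m/s
  Direction: receding
Formula: f_o = f_s * (c - v_o) / (c + v_s)
Numerator: c - v_o = 343 - 27.1 = 315.9
Denominator: c + v_s = 343 + 16.2 = 359.2
f_o = 1945.0 * 315.9 / 359.2 = 1710.54

1710.54 Hz


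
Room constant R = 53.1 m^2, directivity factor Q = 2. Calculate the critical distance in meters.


Given values:
  R = 53.1 m^2, Q = 2
Formula: d_c = 0.141 * sqrt(Q * R)
Compute Q * R = 2 * 53.1 = 106.2
Compute sqrt(106.2) = 10.3053
d_c = 0.141 * 10.3053 = 1.453

1.453 m


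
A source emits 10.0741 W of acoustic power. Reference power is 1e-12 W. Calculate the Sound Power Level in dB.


Given values:
  W = 10.0741 W
  W_ref = 1e-12 W
Formula: SWL = 10 * log10(W / W_ref)
Compute ratio: W / W_ref = 10074100000000
Compute log10: log10(10074100000000) = 13.003206
Multiply: SWL = 10 * 13.003206 = 130.03

130.03 dB


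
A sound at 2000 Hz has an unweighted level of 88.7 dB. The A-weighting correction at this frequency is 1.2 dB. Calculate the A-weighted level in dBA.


Given values:
  SPL = 88.7 dB
  A-weighting at 2000 Hz = 1.2 dB
Formula: L_A = SPL + A_weight
L_A = 88.7 + (1.2)
L_A = 89.9

89.9 dBA


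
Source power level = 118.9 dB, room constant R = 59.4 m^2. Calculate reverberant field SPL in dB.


Given values:
  Lw = 118.9 dB, R = 59.4 m^2
Formula: SPL = Lw + 10 * log10(4 / R)
Compute 4 / R = 4 / 59.4 = 0.06734
Compute 10 * log10(0.06734) = -11.7173
SPL = 118.9 + (-11.7173) = 107.18

107.18 dB


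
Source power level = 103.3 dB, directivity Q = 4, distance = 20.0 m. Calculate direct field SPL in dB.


Given values:
  Lw = 103.3 dB, Q = 4, r = 20.0 m
Formula: SPL = Lw + 10 * log10(Q / (4 * pi * r^2))
Compute 4 * pi * r^2 = 4 * pi * 20.0^2 = 5026.5482
Compute Q / denom = 4 / 5026.5482 = 0.00079577
Compute 10 * log10(0.00079577) = -30.9921
SPL = 103.3 + (-30.9921) = 72.31

72.31 dB


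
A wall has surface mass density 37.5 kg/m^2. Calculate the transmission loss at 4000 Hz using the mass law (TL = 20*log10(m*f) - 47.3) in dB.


Given values:
  m = 37.5 kg/m^2, f = 4000 Hz
Formula: TL = 20 * log10(m * f) - 47.3
Compute m * f = 37.5 * 4000 = 150000.0
Compute log10(150000.0) = 5.176091
Compute 20 * 5.176091 = 103.5218
TL = 103.5218 - 47.3 = 56.22

56.22 dB


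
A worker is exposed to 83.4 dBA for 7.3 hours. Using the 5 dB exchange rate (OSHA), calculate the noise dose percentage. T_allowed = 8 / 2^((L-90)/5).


Given values:
  L = 83.4 dBA, T = 7.3 hours
Formula: T_allowed = 8 / 2^((L - 90) / 5)
Compute exponent: (83.4 - 90) / 5 = -1.32
Compute 2^(-1.32) = 0.400535
T_allowed = 8 / 0.400535 = 19.973286 hours
Dose = (T / T_allowed) * 100
Dose = (7.3 / 19.973286) * 100 = 36.55

36.55 %


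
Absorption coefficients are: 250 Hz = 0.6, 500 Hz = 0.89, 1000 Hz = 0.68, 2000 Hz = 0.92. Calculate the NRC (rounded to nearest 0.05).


Given values:
  a_250 = 0.6, a_500 = 0.89
  a_1000 = 0.68, a_2000 = 0.92
Formula: NRC = (a250 + a500 + a1000 + a2000) / 4
Sum = 0.6 + 0.89 + 0.68 + 0.92 = 3.09
NRC = 3.09 / 4 = 0.7725
Rounded to nearest 0.05: 0.75

0.75


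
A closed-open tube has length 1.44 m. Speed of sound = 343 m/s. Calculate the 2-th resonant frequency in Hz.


Given values:
  Tube type: closed-open, L = 1.44 m, c = 343 m/s, n = 2
Formula: f_n = (2n - 1) * c / (4 * L)
Compute 2n - 1 = 2*2 - 1 = 3
Compute 4 * L = 4 * 1.44 = 5.76
f = 3 * 343 / 5.76
f = 178.65

178.65 Hz


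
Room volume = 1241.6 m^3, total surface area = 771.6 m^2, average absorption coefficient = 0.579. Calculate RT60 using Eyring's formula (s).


Given values:
  V = 1241.6 m^3, S = 771.6 m^2, alpha = 0.579
Formula: RT60 = 0.161 * V / (-S * ln(1 - alpha))
Compute ln(1 - 0.579) = ln(0.421) = -0.865122
Denominator: -771.6 * -0.865122 = 667.5281
Numerator: 0.161 * 1241.6 = 199.8976
RT60 = 199.8976 / 667.5281 = 0.299

0.299 s


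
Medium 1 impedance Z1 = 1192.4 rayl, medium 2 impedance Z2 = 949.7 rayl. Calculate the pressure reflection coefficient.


Given values:
  Z1 = 1192.4 rayl, Z2 = 949.7 rayl
Formula: R = (Z2 - Z1) / (Z2 + Z1)
Numerator: Z2 - Z1 = 949.7 - 1192.4 = -242.7
Denominator: Z2 + Z1 = 949.7 + 1192.4 = 2142.1
R = -242.7 / 2142.1 = -0.1133

-0.1133


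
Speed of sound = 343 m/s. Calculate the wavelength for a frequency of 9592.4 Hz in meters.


Given values:
  c = 343 m/s, f = 9592.4 Hz
Formula: lambda = c / f
lambda = 343 / 9592.4
lambda = 0.0358

0.0358 m


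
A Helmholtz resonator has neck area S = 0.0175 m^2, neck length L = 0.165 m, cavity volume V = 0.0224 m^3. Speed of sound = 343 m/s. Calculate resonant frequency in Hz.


Given values:
  S = 0.0175 m^2, L = 0.165 m, V = 0.0224 m^3, c = 343 m/s
Formula: f = (c / (2*pi)) * sqrt(S / (V * L))
Compute V * L = 0.0224 * 0.165 = 0.003696
Compute S / (V * L) = 0.0175 / 0.003696 = 4.7348
Compute sqrt(4.7348) = 2.17596
Compute c / (2*pi) = 343 / 6.283185 = 54.590148
f = 54.590148 * 2.17596 = 118.79

118.79 Hz


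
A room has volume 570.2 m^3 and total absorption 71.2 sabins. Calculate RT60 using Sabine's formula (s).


Given values:
  V = 570.2 m^3
  A = 71.2 sabins
Formula: RT60 = 0.161 * V / A
Numerator: 0.161 * 570.2 = 91.8022
RT60 = 91.8022 / 71.2 = 1.289

1.289 s


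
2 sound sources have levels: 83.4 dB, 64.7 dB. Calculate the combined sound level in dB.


Formula: L_total = 10 * log10( sum(10^(Li/10)) )
  Source 1: 10^(83.4/10) = 218776162.395
  Source 2: 10^(64.7/10) = 2951209.2267
Sum of linear values = 221727371.6217
L_total = 10 * log10(221727371.6217) = 83.46

83.46 dB


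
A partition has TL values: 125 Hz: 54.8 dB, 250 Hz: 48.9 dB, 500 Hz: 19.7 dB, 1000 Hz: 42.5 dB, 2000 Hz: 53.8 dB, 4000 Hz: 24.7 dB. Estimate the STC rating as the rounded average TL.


Given TL values at each frequency:
  125 Hz: 54.8 dB
  250 Hz: 48.9 dB
  500 Hz: 19.7 dB
  1000 Hz: 42.5 dB
  2000 Hz: 53.8 dB
  4000 Hz: 24.7 dB
Formula: STC ~ round(average of TL values)
Sum = 54.8 + 48.9 + 19.7 + 42.5 + 53.8 + 24.7 = 244.4
Average = 244.4 / 6 = 40.73
Rounded: 41

41


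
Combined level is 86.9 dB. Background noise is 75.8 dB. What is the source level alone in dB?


Given values:
  L_total = 86.9 dB, L_bg = 75.8 dB
Formula: L_source = 10 * log10(10^(L_total/10) - 10^(L_bg/10))
Convert to linear:
  10^(86.9/10) = 489778819.3684
  10^(75.8/10) = 38018939.6321
Difference: 489778819.3684 - 38018939.6321 = 451759879.7363
L_source = 10 * log10(451759879.7363) = 86.55

86.55 dB


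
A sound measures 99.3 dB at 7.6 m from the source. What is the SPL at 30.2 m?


Given values:
  SPL1 = 99.3 dB, r1 = 7.6 m, r2 = 30.2 m
Formula: SPL2 = SPL1 - 20 * log10(r2 / r1)
Compute ratio: r2 / r1 = 30.2 / 7.6 = 3.9737
Compute log10: log10(3.9737) = 0.599195
Compute drop: 20 * 0.599195 = 11.9839
SPL2 = 99.3 - 11.9839 = 87.32

87.32 dB


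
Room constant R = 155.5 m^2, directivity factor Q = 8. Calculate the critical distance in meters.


Given values:
  R = 155.5 m^2, Q = 8
Formula: d_c = 0.141 * sqrt(Q * R)
Compute Q * R = 8 * 155.5 = 1244.0
Compute sqrt(1244.0) = 35.2704
d_c = 0.141 * 35.2704 = 4.973

4.973 m


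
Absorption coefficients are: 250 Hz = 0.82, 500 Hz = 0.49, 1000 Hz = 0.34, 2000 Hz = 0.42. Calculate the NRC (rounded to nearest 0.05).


Given values:
  a_250 = 0.82, a_500 = 0.49
  a_1000 = 0.34, a_2000 = 0.42
Formula: NRC = (a250 + a500 + a1000 + a2000) / 4
Sum = 0.82 + 0.49 + 0.34 + 0.42 = 2.07
NRC = 2.07 / 4 = 0.5175
Rounded to nearest 0.05: 0.5

0.5


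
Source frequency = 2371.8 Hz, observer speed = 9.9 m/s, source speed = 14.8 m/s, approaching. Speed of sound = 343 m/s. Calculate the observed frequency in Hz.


Given values:
  f_s = 2371.8 Hz, v_o = 9.9 m/s, v_s = 14.8 m/s
  Direction: approaching
Formula: f_o = f_s * (c + v_o) / (c - v_s)
Numerator: c + v_o = 343 + 9.9 = 352.9
Denominator: c - v_s = 343 - 14.8 = 328.2
f_o = 2371.8 * 352.9 / 328.2 = 2550.3

2550.3 Hz


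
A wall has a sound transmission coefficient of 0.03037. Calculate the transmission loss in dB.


Given values:
  tau = 0.03037
Formula: TL = 10 * log10(1 / tau)
Compute 1 / tau = 1 / 0.03037 = 32.9272
Compute log10(32.9272) = 1.517555
TL = 10 * 1.517555 = 15.18

15.18 dB


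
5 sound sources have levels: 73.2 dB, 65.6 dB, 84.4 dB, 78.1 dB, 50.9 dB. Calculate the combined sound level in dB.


Formula: L_total = 10 * log10( sum(10^(Li/10)) )
  Source 1: 10^(73.2/10) = 20892961.3085
  Source 2: 10^(65.6/10) = 3630780.5477
  Source 3: 10^(84.4/10) = 275422870.3338
  Source 4: 10^(78.1/10) = 64565422.9035
  Source 5: 10^(50.9/10) = 123026.8771
Sum of linear values = 364635061.9706
L_total = 10 * log10(364635061.9706) = 85.62

85.62 dB


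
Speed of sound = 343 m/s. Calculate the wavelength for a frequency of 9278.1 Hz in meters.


Given values:
  c = 343 m/s, f = 9278.1 Hz
Formula: lambda = c / f
lambda = 343 / 9278.1
lambda = 0.037

0.037 m


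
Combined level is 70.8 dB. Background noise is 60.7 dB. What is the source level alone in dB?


Given values:
  L_total = 70.8 dB, L_bg = 60.7 dB
Formula: L_source = 10 * log10(10^(L_total/10) - 10^(L_bg/10))
Convert to linear:
  10^(70.8/10) = 12022644.3462
  10^(60.7/10) = 1174897.5549
Difference: 12022644.3462 - 1174897.5549 = 10847746.7913
L_source = 10 * log10(10847746.7913) = 70.35

70.35 dB


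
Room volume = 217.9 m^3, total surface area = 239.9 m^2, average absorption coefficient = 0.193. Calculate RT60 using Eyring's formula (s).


Given values:
  V = 217.9 m^3, S = 239.9 m^2, alpha = 0.193
Formula: RT60 = 0.161 * V / (-S * ln(1 - alpha))
Compute ln(1 - 0.193) = ln(0.807) = -0.214432
Denominator: -239.9 * -0.214432 = 51.4422
Numerator: 0.161 * 217.9 = 35.0819
RT60 = 35.0819 / 51.4422 = 0.682

0.682 s


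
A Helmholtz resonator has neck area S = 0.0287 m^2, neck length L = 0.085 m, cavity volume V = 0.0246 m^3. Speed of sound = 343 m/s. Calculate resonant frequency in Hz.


Given values:
  S = 0.0287 m^2, L = 0.085 m, V = 0.0246 m^3, c = 343 m/s
Formula: f = (c / (2*pi)) * sqrt(S / (V * L))
Compute V * L = 0.0246 * 0.085 = 0.002091
Compute S / (V * L) = 0.0287 / 0.002091 = 13.7255
Compute sqrt(13.7255) = 3.704794
Compute c / (2*pi) = 343 / 6.283185 = 54.590148
f = 54.590148 * 3.704794 = 202.25

202.25 Hz


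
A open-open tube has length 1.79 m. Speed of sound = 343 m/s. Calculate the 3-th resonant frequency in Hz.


Given values:
  Tube type: open-open, L = 1.79 m, c = 343 m/s, n = 3
Formula: f_n = n * c / (2 * L)
Compute 2 * L = 2 * 1.79 = 3.58
f = 3 * 343 / 3.58
f = 287.43

287.43 Hz


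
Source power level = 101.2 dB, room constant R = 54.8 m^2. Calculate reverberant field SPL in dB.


Given values:
  Lw = 101.2 dB, R = 54.8 m^2
Formula: SPL = Lw + 10 * log10(4 / R)
Compute 4 / R = 4 / 54.8 = 0.072993
Compute 10 * log10(0.072993) = -11.3672
SPL = 101.2 + (-11.3672) = 89.83

89.83 dB


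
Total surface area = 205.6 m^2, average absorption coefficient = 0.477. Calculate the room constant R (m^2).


Given values:
  S = 205.6 m^2, alpha = 0.477
Formula: R = S * alpha / (1 - alpha)
Numerator: 205.6 * 0.477 = 98.0712
Denominator: 1 - 0.477 = 0.523
R = 98.0712 / 0.523 = 187.52

187.52 m^2


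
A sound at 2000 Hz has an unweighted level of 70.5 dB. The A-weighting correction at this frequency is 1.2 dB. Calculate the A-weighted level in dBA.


Given values:
  SPL = 70.5 dB
  A-weighting at 2000 Hz = 1.2 dB
Formula: L_A = SPL + A_weight
L_A = 70.5 + (1.2)
L_A = 71.7

71.7 dBA


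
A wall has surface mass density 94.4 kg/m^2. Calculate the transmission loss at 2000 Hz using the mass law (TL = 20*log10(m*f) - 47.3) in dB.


Given values:
  m = 94.4 kg/m^2, f = 2000 Hz
Formula: TL = 20 * log10(m * f) - 47.3
Compute m * f = 94.4 * 2000 = 188800.0
Compute log10(188800.0) = 5.276002
Compute 20 * 5.276002 = 105.52
TL = 105.52 - 47.3 = 58.22

58.22 dB


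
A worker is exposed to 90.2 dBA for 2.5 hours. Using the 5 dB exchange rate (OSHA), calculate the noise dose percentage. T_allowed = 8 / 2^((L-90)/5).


Given values:
  L = 90.2 dBA, T = 2.5 hours
Formula: T_allowed = 8 / 2^((L - 90) / 5)
Compute exponent: (90.2 - 90) / 5 = 0.04
Compute 2^(0.04) = 1.028114
T_allowed = 8 / 1.028114 = 7.781238 hours
Dose = (T / T_allowed) * 100
Dose = (2.5 / 7.781238) * 100 = 32.13

32.13 %


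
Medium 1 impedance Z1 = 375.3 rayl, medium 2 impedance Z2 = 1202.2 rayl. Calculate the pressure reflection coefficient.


Given values:
  Z1 = 375.3 rayl, Z2 = 1202.2 rayl
Formula: R = (Z2 - Z1) / (Z2 + Z1)
Numerator: Z2 - Z1 = 1202.2 - 375.3 = 826.9
Denominator: Z2 + Z1 = 1202.2 + 375.3 = 1577.5
R = 826.9 / 1577.5 = 0.5242

0.5242


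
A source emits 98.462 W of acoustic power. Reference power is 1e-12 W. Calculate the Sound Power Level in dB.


Given values:
  W = 98.462 W
  W_ref = 1e-12 W
Formula: SWL = 10 * log10(W / W_ref)
Compute ratio: W / W_ref = 98462000000000
Compute log10: log10(98462000000000) = 13.993269
Multiply: SWL = 10 * 13.993269 = 139.93

139.93 dB


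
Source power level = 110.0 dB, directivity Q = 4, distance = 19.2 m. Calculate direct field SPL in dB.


Given values:
  Lw = 110.0 dB, Q = 4, r = 19.2 m
Formula: SPL = Lw + 10 * log10(Q / (4 * pi * r^2))
Compute 4 * pi * r^2 = 4 * pi * 19.2^2 = 4632.4669
Compute Q / denom = 4 / 4632.4669 = 0.00086347
Compute 10 * log10(0.00086347) = -30.6375
SPL = 110.0 + (-30.6375) = 79.36

79.36 dB


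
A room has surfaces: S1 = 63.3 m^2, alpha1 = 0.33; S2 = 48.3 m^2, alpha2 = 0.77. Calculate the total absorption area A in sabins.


Given surfaces:
  Surface 1: 63.3 * 0.33 = 20.889
  Surface 2: 48.3 * 0.77 = 37.191
Formula: A = sum(Si * alpha_i)
A = 20.889 + 37.191
A = 58.08

58.08 sabins


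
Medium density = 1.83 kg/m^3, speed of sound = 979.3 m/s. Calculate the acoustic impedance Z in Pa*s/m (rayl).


Given values:
  rho = 1.83 kg/m^3
  c = 979.3 m/s
Formula: Z = rho * c
Z = 1.83 * 979.3
Z = 1792.12

1792.12 rayl


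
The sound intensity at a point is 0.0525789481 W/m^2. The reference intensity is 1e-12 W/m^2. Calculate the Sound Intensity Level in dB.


Given values:
  I = 0.0525789481 W/m^2
  I_ref = 1e-12 W/m^2
Formula: SIL = 10 * log10(I / I_ref)
Compute ratio: I / I_ref = 52578948100
Compute log10: log10(52578948100) = 10.720812
Multiply: SIL = 10 * 10.720812 = 107.21

107.21 dB


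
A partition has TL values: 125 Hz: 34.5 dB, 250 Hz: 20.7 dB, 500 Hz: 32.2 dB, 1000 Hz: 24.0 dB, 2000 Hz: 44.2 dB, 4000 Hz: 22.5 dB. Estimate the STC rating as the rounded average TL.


Given TL values at each frequency:
  125 Hz: 34.5 dB
  250 Hz: 20.7 dB
  500 Hz: 32.2 dB
  1000 Hz: 24.0 dB
  2000 Hz: 44.2 dB
  4000 Hz: 22.5 dB
Formula: STC ~ round(average of TL values)
Sum = 34.5 + 20.7 + 32.2 + 24.0 + 44.2 + 22.5 = 178.1
Average = 178.1 / 6 = 29.68
Rounded: 30

30


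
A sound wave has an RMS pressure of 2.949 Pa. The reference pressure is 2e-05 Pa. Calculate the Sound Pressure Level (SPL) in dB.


Given values:
  p = 2.949 Pa
  p_ref = 2e-05 Pa
Formula: SPL = 20 * log10(p / p_ref)
Compute ratio: p / p_ref = 2.949 / 2e-05 = 147450
Compute log10: log10(147450) = 5.168645
Multiply: SPL = 20 * 5.168645 = 103.37

103.37 dB


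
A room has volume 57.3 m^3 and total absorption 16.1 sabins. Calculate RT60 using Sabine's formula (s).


Given values:
  V = 57.3 m^3
  A = 16.1 sabins
Formula: RT60 = 0.161 * V / A
Numerator: 0.161 * 57.3 = 9.2253
RT60 = 9.2253 / 16.1 = 0.573

0.573 s


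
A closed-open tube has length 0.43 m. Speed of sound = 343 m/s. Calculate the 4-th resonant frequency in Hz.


Given values:
  Tube type: closed-open, L = 0.43 m, c = 343 m/s, n = 4
Formula: f_n = (2n - 1) * c / (4 * L)
Compute 2n - 1 = 2*4 - 1 = 7
Compute 4 * L = 4 * 0.43 = 1.72
f = 7 * 343 / 1.72
f = 1395.93

1395.93 Hz


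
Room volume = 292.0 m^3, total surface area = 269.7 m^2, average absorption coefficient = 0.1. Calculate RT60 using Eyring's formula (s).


Given values:
  V = 292.0 m^3, S = 269.7 m^2, alpha = 0.1
Formula: RT60 = 0.161 * V / (-S * ln(1 - alpha))
Compute ln(1 - 0.1) = ln(0.9) = -0.105361
Denominator: -269.7 * -0.105361 = 28.4159
Numerator: 0.161 * 292.0 = 47.012
RT60 = 47.012 / 28.4159 = 1.654

1.654 s


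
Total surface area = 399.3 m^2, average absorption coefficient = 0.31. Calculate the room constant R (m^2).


Given values:
  S = 399.3 m^2, alpha = 0.31
Formula: R = S * alpha / (1 - alpha)
Numerator: 399.3 * 0.31 = 123.783
Denominator: 1 - 0.31 = 0.69
R = 123.783 / 0.69 = 179.4

179.4 m^2


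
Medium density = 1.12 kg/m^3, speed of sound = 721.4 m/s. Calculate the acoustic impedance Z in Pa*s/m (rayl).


Given values:
  rho = 1.12 kg/m^3
  c = 721.4 m/s
Formula: Z = rho * c
Z = 1.12 * 721.4
Z = 807.97

807.97 rayl


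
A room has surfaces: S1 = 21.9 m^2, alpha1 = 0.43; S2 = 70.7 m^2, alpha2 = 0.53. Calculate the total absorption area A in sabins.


Given surfaces:
  Surface 1: 21.9 * 0.43 = 9.417
  Surface 2: 70.7 * 0.53 = 37.471
Formula: A = sum(Si * alpha_i)
A = 9.417 + 37.471
A = 46.89

46.89 sabins


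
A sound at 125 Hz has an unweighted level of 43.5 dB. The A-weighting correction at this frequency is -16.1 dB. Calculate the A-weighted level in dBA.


Given values:
  SPL = 43.5 dB
  A-weighting at 125 Hz = -16.1 dB
Formula: L_A = SPL + A_weight
L_A = 43.5 + (-16.1)
L_A = 27.4

27.4 dBA


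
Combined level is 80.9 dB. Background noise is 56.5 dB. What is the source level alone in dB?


Given values:
  L_total = 80.9 dB, L_bg = 56.5 dB
Formula: L_source = 10 * log10(10^(L_total/10) - 10^(L_bg/10))
Convert to linear:
  10^(80.9/10) = 123026877.0812
  10^(56.5/10) = 446683.5922
Difference: 123026877.0812 - 446683.5922 = 122580193.489
L_source = 10 * log10(122580193.489) = 80.88

80.88 dB


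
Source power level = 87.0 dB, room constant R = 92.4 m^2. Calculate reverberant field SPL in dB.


Given values:
  Lw = 87.0 dB, R = 92.4 m^2
Formula: SPL = Lw + 10 * log10(4 / R)
Compute 4 / R = 4 / 92.4 = 0.04329
Compute 10 * log10(0.04329) = -13.6361
SPL = 87.0 + (-13.6361) = 73.36

73.36 dB


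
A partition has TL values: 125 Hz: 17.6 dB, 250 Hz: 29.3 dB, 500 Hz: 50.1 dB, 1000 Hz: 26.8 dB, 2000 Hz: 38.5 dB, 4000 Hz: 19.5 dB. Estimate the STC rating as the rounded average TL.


Given TL values at each frequency:
  125 Hz: 17.6 dB
  250 Hz: 29.3 dB
  500 Hz: 50.1 dB
  1000 Hz: 26.8 dB
  2000 Hz: 38.5 dB
  4000 Hz: 19.5 dB
Formula: STC ~ round(average of TL values)
Sum = 17.6 + 29.3 + 50.1 + 26.8 + 38.5 + 19.5 = 181.8
Average = 181.8 / 6 = 30.3
Rounded: 30

30


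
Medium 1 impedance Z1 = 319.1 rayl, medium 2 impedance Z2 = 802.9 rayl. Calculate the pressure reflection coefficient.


Given values:
  Z1 = 319.1 rayl, Z2 = 802.9 rayl
Formula: R = (Z2 - Z1) / (Z2 + Z1)
Numerator: Z2 - Z1 = 802.9 - 319.1 = 483.8
Denominator: Z2 + Z1 = 802.9 + 319.1 = 1122.0
R = 483.8 / 1122.0 = 0.4312

0.4312


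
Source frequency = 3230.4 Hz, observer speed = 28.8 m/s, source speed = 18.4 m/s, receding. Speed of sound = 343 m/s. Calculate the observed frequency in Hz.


Given values:
  f_s = 3230.4 Hz, v_o = 28.8 m/s, v_s = 18.4 m/s
  Direction: receding
Formula: f_o = f_s * (c - v_o) / (c + v_s)
Numerator: c - v_o = 343 - 28.8 = 314.2
Denominator: c + v_s = 343 + 18.4 = 361.4
f_o = 3230.4 * 314.2 / 361.4 = 2808.5

2808.5 Hz


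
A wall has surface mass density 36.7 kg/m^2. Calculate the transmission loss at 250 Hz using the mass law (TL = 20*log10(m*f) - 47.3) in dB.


Given values:
  m = 36.7 kg/m^2, f = 250 Hz
Formula: TL = 20 * log10(m * f) - 47.3
Compute m * f = 36.7 * 250 = 9175.0
Compute log10(9175.0) = 3.962606
Compute 20 * 3.962606 = 79.2521
TL = 79.2521 - 47.3 = 31.95

31.95 dB


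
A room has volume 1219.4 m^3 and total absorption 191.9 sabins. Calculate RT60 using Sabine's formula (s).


Given values:
  V = 1219.4 m^3
  A = 191.9 sabins
Formula: RT60 = 0.161 * V / A
Numerator: 0.161 * 1219.4 = 196.3234
RT60 = 196.3234 / 191.9 = 1.023

1.023 s


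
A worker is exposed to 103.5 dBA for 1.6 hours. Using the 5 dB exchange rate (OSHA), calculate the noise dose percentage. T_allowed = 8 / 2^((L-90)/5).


Given values:
  L = 103.5 dBA, T = 1.6 hours
Formula: T_allowed = 8 / 2^((L - 90) / 5)
Compute exponent: (103.5 - 90) / 5 = 2.7
Compute 2^(2.7) = 6.498019
T_allowed = 8 / 6.498019 = 1.231144 hours
Dose = (T / T_allowed) * 100
Dose = (1.6 / 1.231144) * 100 = 129.96

129.96 %


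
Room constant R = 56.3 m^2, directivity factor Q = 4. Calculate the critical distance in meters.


Given values:
  R = 56.3 m^2, Q = 4
Formula: d_c = 0.141 * sqrt(Q * R)
Compute Q * R = 4 * 56.3 = 225.2
Compute sqrt(225.2) = 15.0067
d_c = 0.141 * 15.0067 = 2.116

2.116 m


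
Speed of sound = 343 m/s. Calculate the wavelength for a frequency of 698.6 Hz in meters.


Given values:
  c = 343 m/s, f = 698.6 Hz
Formula: lambda = c / f
lambda = 343 / 698.6
lambda = 0.491

0.491 m


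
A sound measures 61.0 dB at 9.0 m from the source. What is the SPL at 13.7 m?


Given values:
  SPL1 = 61.0 dB, r1 = 9.0 m, r2 = 13.7 m
Formula: SPL2 = SPL1 - 20 * log10(r2 / r1)
Compute ratio: r2 / r1 = 13.7 / 9.0 = 1.5222
Compute log10: log10(1.5222) = 0.182472
Compute drop: 20 * 0.182472 = 3.6494
SPL2 = 61.0 - 3.6494 = 57.35

57.35 dB


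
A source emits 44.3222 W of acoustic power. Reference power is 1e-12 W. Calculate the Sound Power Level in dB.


Given values:
  W = 44.3222 W
  W_ref = 1e-12 W
Formula: SWL = 10 * log10(W / W_ref)
Compute ratio: W / W_ref = 44322200000000
Compute log10: log10(44322200000000) = 13.646621
Multiply: SWL = 10 * 13.646621 = 136.47

136.47 dB


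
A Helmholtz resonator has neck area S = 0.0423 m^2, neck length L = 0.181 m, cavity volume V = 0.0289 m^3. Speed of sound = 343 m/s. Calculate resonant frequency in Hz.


Given values:
  S = 0.0423 m^2, L = 0.181 m, V = 0.0289 m^3, c = 343 m/s
Formula: f = (c / (2*pi)) * sqrt(S / (V * L))
Compute V * L = 0.0289 * 0.181 = 0.0052309
Compute S / (V * L) = 0.0423 / 0.0052309 = 8.0866
Compute sqrt(8.0866) = 2.843695
Compute c / (2*pi) = 343 / 6.283185 = 54.590148
f = 54.590148 * 2.843695 = 155.24

155.24 Hz


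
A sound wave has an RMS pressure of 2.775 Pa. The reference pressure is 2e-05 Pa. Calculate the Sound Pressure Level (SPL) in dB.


Given values:
  p = 2.775 Pa
  p_ref = 2e-05 Pa
Formula: SPL = 20 * log10(p / p_ref)
Compute ratio: p / p_ref = 2.775 / 2e-05 = 138750
Compute log10: log10(138750) = 5.142233
Multiply: SPL = 20 * 5.142233 = 102.84

102.84 dB


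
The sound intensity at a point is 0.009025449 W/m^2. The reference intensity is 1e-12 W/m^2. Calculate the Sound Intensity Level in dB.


Given values:
  I = 0.009025449 W/m^2
  I_ref = 1e-12 W/m^2
Formula: SIL = 10 * log10(I / I_ref)
Compute ratio: I / I_ref = 9025449000
Compute log10: log10(9025449000) = 9.955469
Multiply: SIL = 10 * 9.955469 = 99.55

99.55 dB


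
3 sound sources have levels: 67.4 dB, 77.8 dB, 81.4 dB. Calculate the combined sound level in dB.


Formula: L_total = 10 * log10( sum(10^(Li/10)) )
  Source 1: 10^(67.4/10) = 5495408.7386
  Source 2: 10^(77.8/10) = 60255958.6074
  Source 3: 10^(81.4/10) = 138038426.4603
Sum of linear values = 203789793.8063
L_total = 10 * log10(203789793.8063) = 83.09

83.09 dB


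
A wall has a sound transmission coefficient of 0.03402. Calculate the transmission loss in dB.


Given values:
  tau = 0.03402
Formula: TL = 10 * log10(1 / tau)
Compute 1 / tau = 1 / 0.03402 = 29.3945
Compute log10(29.3945) = 1.468266
TL = 10 * 1.468266 = 14.68

14.68 dB


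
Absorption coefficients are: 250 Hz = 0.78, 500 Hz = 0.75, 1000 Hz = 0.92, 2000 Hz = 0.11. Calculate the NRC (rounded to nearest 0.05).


Given values:
  a_250 = 0.78, a_500 = 0.75
  a_1000 = 0.92, a_2000 = 0.11
Formula: NRC = (a250 + a500 + a1000 + a2000) / 4
Sum = 0.78 + 0.75 + 0.92 + 0.11 = 2.56
NRC = 2.56 / 4 = 0.64
Rounded to nearest 0.05: 0.65

0.65


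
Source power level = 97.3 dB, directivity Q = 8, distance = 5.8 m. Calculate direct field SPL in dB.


Given values:
  Lw = 97.3 dB, Q = 8, r = 5.8 m
Formula: SPL = Lw + 10 * log10(Q / (4 * pi * r^2))
Compute 4 * pi * r^2 = 4 * pi * 5.8^2 = 422.7327
Compute Q / denom = 8 / 422.7327 = 0.01892449
Compute 10 * log10(0.01892449) = -17.2298
SPL = 97.3 + (-17.2298) = 80.07

80.07 dB


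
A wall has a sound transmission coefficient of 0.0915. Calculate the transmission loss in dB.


Given values:
  tau = 0.0915
Formula: TL = 10 * log10(1 / tau)
Compute 1 / tau = 1 / 0.0915 = 10.929
Compute log10(10.929) = 1.03858
TL = 10 * 1.03858 = 10.39

10.39 dB


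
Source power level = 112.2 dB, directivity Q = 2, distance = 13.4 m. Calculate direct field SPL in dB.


Given values:
  Lw = 112.2 dB, Q = 2, r = 13.4 m
Formula: SPL = Lw + 10 * log10(Q / (4 * pi * r^2))
Compute 4 * pi * r^2 = 4 * pi * 13.4^2 = 2256.4175
Compute Q / denom = 2 / 2256.4175 = 0.00088636
Compute 10 * log10(0.00088636) = -30.5239
SPL = 112.2 + (-30.5239) = 81.68

81.68 dB


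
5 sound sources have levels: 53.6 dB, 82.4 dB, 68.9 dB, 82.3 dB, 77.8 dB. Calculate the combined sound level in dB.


Formula: L_total = 10 * log10( sum(10^(Li/10)) )
  Source 1: 10^(53.6/10) = 229086.7653
  Source 2: 10^(82.4/10) = 173780082.8749
  Source 3: 10^(68.9/10) = 7762471.1663
  Source 4: 10^(82.3/10) = 169824365.2462
  Source 5: 10^(77.8/10) = 60255958.6074
Sum of linear values = 411851964.6601
L_total = 10 * log10(411851964.6601) = 86.15

86.15 dB
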